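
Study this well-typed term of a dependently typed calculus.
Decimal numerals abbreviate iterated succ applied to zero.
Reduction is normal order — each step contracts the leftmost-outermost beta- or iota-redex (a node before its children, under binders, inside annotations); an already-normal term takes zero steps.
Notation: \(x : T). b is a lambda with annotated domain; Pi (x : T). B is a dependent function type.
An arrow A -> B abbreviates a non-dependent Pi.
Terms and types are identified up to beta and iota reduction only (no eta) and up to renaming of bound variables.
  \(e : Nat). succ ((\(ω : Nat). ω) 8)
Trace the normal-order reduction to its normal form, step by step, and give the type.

normal-order reduction:
  \(e : Nat). succ ((\(ω : Nat). ω) 8)
  ~> \(e : Nat). 9
inferred type:
  Nat -> Nat


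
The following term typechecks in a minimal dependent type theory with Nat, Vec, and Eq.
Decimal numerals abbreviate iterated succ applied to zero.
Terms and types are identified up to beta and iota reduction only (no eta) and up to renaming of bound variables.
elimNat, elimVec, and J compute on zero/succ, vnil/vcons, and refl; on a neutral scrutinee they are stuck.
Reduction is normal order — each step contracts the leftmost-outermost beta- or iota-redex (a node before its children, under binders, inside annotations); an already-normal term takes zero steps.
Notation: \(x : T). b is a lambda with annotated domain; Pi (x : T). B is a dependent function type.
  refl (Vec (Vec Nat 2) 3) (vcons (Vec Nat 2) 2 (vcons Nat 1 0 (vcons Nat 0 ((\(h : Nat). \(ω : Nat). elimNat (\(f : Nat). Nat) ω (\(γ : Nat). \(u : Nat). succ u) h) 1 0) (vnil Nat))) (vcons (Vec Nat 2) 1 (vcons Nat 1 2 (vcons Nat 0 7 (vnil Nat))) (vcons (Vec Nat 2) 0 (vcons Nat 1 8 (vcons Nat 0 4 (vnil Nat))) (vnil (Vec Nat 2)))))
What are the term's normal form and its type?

normal form:
  refl (Vec (Vec Nat 2) 3) (vcons (Vec Nat 2) 2 (vcons Nat 1 0 (vcons Nat 0 1 (vnil Nat))) (vcons (Vec Nat 2) 1 (vcons Nat 1 2 (vcons Nat 0 7 (vnil Nat))) (vcons (Vec Nat 2) 0 (vcons Nat 1 8 (vcons Nat 0 4 (vnil Nat))) (vnil (Vec Nat 2)))))
inferred type:
  Eq (Vec (Vec Nat 2) 3) (vcons (Vec Nat 2) 2 (vcons Nat 1 0 (vcons Nat 0 1 (vnil Nat))) (vcons (Vec Nat 2) 1 (vcons Nat 1 2 (vcons Nat 0 7 (vnil Nat))) (vcons (Vec Nat 2) 0 (vcons Nat 1 8 (vcons Nat 0 4 (vnil Nat))) (vnil (Vec Nat 2))))) (vcons (Vec Nat 2) 2 (vcons Nat 1 0 (vcons Nat 0 1 (vnil Nat))) (vcons (Vec Nat 2) 1 (vcons Nat 1 2 (vcons Nat 0 7 (vnil Nat))) (vcons (Vec Nat 2) 0 (vcons Nat 1 8 (vcons Nat 0 4 (vnil Nat))) (vnil (Vec Nat 2)))))
observation: normalization takes exactly 6 steps under the normal-order strategy.


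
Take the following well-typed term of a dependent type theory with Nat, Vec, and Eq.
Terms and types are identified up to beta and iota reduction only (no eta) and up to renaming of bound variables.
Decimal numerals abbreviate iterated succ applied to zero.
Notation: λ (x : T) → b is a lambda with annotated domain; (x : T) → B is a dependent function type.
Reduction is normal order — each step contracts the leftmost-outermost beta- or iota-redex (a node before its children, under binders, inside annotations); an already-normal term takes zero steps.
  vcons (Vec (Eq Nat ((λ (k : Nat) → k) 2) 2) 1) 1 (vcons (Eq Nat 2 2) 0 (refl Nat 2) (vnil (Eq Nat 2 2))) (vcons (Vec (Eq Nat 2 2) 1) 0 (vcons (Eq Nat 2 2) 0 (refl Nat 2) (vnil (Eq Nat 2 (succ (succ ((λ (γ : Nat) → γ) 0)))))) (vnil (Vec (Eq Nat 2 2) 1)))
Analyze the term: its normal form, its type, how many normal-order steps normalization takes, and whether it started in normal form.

resulting normal form:
  vcons (Vec (Eq Nat 2 2) 1) 1 (vcons (Eq Nat 2 2) 0 (refl Nat 2) (vnil (Eq Nat 2 2))) (vcons (Vec (Eq Nat 2 2) 1) 0 (vcons (Eq Nat 2 2) 0 (refl Nat 2) (vnil (Eq Nat 2 2))) (vnil (Vec (Eq Nat 2 2) 1)))
the term's type:
  Vec (Vec (Eq Nat 2 2) 1) 2
normal-order step count: 2
term was already normal: no
first contracted redex: a beta-redex


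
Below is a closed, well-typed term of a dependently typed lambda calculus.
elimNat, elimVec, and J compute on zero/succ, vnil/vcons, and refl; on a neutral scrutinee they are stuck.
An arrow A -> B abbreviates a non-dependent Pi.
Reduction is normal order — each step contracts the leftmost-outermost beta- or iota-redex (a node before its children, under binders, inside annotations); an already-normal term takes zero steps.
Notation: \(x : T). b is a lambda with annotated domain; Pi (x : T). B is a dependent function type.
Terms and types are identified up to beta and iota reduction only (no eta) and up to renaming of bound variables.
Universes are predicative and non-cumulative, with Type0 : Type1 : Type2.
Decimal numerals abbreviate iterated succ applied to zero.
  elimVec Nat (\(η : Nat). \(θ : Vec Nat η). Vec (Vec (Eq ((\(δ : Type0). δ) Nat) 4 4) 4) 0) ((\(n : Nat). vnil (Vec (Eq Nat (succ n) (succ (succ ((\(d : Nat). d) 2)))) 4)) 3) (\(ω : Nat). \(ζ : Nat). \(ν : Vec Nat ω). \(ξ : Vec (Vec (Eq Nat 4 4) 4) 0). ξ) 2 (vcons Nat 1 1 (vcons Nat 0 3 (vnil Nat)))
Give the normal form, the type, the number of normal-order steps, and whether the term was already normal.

reduced normal form:
  vnil (Vec (Eq Nat 4 4) 4)
inferred type:
  Vec (Vec (Eq Nat 4 4) 4) 0
reduction steps (normal order): 13
started in normal form: no
first contracted redex: an elimVec iota-redex


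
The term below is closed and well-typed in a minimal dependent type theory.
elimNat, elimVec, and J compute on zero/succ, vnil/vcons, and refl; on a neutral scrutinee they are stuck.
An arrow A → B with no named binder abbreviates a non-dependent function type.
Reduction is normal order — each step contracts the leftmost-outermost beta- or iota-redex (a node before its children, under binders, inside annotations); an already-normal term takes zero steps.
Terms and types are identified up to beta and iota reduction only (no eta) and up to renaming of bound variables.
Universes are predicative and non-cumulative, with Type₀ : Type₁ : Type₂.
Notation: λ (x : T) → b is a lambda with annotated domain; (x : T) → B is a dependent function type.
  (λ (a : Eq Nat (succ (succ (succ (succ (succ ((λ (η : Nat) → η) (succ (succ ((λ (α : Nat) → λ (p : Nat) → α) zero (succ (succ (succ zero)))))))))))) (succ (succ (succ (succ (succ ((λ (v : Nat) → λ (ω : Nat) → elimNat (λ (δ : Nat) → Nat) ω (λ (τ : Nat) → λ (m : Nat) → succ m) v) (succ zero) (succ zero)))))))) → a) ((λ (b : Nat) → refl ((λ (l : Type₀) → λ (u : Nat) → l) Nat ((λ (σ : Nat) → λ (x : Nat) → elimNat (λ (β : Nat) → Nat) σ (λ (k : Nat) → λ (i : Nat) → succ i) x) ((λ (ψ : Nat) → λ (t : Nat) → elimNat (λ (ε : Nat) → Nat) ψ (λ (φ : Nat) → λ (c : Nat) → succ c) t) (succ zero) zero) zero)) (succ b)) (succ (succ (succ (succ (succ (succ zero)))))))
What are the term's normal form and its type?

reduced normal form:
  refl Nat (succ (succ (succ (succ (succ (succ (succ zero)))))))
the term's type:
  Eq Nat (succ (succ (succ (succ (succ (succ (succ zero))))))) (succ (succ (succ (succ (succ (succ (succ zero)))))))
observation: the term reaches its normal form after 4 normal-order steps.


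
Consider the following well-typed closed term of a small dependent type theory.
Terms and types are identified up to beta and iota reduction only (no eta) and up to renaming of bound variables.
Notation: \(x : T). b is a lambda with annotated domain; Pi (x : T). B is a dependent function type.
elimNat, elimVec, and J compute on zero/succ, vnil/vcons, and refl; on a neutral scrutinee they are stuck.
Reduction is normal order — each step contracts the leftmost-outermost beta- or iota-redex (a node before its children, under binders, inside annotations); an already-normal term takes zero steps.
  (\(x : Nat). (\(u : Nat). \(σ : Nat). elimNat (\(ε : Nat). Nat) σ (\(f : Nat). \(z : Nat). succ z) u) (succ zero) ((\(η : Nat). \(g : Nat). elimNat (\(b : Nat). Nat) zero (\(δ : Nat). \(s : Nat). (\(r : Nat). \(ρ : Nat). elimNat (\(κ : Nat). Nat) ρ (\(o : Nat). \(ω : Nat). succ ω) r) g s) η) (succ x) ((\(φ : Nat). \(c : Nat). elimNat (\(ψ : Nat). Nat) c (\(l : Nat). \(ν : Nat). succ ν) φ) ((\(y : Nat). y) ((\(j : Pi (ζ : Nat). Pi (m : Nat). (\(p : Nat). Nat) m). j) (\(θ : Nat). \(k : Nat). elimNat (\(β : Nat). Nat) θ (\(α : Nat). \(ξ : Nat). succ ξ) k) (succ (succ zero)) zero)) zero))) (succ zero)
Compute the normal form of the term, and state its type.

reduced normal form:
  succ (succ (succ (succ (succ zero))))
type:
  Nat
observation: the leftmost-outermost redex is a beta-redex, and normalization takes 62 steps.


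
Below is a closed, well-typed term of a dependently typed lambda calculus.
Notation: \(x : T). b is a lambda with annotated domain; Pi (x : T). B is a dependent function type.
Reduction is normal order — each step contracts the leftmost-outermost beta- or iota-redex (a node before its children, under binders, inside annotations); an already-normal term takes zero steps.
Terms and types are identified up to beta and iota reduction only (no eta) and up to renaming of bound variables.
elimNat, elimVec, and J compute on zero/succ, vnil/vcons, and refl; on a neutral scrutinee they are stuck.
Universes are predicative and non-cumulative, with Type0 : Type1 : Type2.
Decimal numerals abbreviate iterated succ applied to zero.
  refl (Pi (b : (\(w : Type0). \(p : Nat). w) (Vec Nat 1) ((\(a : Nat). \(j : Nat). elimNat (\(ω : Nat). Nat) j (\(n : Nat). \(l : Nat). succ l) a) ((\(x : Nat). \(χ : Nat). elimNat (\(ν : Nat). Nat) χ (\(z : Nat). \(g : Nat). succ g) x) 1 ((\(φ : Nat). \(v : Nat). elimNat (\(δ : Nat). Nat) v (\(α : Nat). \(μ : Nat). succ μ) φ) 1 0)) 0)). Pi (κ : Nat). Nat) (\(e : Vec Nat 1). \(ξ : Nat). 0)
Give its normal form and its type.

resulting normal form:
  refl (Pi (b : Vec Nat 1). Pi (w : Nat). Nat) (\(p : Vec Nat 1). \(a : Nat). 0)
type:
  Eq (Pi (b : Vec Nat 1). Pi (w : Nat). Nat) (\(p : Vec Nat 1). \(a : Nat). 0) (\(j : Vec Nat 1). \(ω : Nat). 0)
observation: the leftmost-outermost redex is a beta-redex, and normalization takes 2 steps.


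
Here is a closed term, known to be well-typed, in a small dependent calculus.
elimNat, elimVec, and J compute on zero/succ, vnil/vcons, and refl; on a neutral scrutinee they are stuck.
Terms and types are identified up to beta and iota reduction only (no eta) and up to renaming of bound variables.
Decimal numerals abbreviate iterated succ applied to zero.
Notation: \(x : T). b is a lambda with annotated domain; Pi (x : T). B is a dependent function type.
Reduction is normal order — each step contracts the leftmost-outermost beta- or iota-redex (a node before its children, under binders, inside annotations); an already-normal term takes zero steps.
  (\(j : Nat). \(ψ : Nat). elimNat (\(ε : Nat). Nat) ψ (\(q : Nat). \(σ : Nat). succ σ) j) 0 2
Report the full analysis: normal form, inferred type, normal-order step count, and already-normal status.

normal form:
  2
inferred type:
  Nat
steps to reach normal form (normal order): 3
already normal: no
first redex: a beta-redex


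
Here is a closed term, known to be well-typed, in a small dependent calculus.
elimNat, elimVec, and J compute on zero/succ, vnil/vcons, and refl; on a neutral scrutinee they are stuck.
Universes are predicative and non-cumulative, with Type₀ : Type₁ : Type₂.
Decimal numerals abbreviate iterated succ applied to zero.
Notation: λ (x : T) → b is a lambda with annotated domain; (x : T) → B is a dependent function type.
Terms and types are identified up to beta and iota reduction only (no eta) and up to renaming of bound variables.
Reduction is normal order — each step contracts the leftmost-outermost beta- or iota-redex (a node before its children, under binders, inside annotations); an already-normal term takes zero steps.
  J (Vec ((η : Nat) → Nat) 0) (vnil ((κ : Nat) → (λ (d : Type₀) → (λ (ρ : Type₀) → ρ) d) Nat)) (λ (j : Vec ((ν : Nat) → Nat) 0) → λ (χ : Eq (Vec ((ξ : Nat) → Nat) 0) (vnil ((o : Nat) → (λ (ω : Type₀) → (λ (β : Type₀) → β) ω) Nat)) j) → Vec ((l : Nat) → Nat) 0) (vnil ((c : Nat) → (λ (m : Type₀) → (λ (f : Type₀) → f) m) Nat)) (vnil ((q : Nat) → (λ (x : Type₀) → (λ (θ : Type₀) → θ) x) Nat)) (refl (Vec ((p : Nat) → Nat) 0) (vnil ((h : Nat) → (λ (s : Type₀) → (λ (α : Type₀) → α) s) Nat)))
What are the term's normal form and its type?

reduced normal form:
  vnil ((η : Nat) → Nat)
the term's type:
  Vec ((η : Nat) → Nat) 0


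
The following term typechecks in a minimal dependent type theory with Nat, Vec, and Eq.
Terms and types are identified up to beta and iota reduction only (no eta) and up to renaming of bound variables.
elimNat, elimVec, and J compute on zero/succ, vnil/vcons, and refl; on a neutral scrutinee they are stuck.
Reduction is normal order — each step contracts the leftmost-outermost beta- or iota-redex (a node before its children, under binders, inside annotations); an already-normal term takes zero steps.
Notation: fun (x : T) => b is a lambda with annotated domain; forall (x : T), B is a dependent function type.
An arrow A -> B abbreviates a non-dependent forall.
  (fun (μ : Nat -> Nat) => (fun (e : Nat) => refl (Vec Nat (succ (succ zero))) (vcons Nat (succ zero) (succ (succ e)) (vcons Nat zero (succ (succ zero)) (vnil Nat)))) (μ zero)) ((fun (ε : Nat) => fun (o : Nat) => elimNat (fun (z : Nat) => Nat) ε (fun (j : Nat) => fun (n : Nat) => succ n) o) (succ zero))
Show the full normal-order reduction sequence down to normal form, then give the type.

normal-order reduction sequence:
  (fun (μ : Nat -> Nat) => (fun (e : Nat) => refl (Vec Nat (succ (succ zero))) (vcons Nat (succ zero) (succ (succ e)) (vcons Nat zero (succ (succ zero)) (vnil Nat)))) (μ zero)) ((fun (ε : Nat) => fun (o : Nat) => elimNat (fun (z : Nat) => Nat) ε (fun (j : Nat) => fun (n : Nat) => succ n) o) (succ zero))
  ~> (fun (μ : Nat) => refl (Vec Nat (succ (succ zero))) (vcons Nat (succ zero) (succ (succ μ)) (vcons Nat zero (succ (succ zero)) (vnil Nat)))) ((fun (e : Nat) => fun (ε : Nat) => elimNat (fun (o : Nat) => Nat) e (fun (z : Nat) => fun (j : Nat) => succ j) ε) (succ zero) zero)
  ~> refl (Vec Nat (succ (succ zero))) (vcons Nat (succ zero) (succ (succ ((fun (μ : Nat) => fun (e : Nat) => elimNat (fun (ε : Nat) => Nat) μ (fun (o : Nat) => fun (z : Nat) => succ z) e) (succ zero) zero))) (vcons Nat zero (succ (succ zero)) (vnil Nat)))
  ~> refl (Vec Nat (succ (succ zero))) (vcons Nat (succ zero) (succ (succ ((fun (μ : Nat) => elimNat (fun (e : Nat) => Nat) (succ zero) (fun (ε : Nat) => fun (o : Nat) => succ o) μ) zero))) (vcons Nat zero (succ (succ zero)) (vnil Nat)))
  ~> refl (Vec Nat (succ (succ zero))) (vcons Nat (succ zero) (succ (succ (elimNat (fun (μ : Nat) => Nat) (succ zero) (fun (e : Nat) => fun (ε : Nat) => succ ε) zero))) (vcons Nat zero (succ (succ zero)) (vnil Nat)))
  ~> refl (Vec Nat (succ (succ zero))) (vcons Nat (succ zero) (succ (succ (succ zero))) (vcons Nat zero (succ (succ zero)) (vnil Nat)))
the term's type:
  Eq (Vec Nat (succ (succ zero))) (vcons Nat (succ zero) (succ (succ (succ zero))) (vcons Nat zero (succ (succ zero)) (vnil Nat))) (vcons Nat (succ zero) (succ (succ (succ zero))) (vcons Nat zero (succ (succ zero)) (vnil Nat)))


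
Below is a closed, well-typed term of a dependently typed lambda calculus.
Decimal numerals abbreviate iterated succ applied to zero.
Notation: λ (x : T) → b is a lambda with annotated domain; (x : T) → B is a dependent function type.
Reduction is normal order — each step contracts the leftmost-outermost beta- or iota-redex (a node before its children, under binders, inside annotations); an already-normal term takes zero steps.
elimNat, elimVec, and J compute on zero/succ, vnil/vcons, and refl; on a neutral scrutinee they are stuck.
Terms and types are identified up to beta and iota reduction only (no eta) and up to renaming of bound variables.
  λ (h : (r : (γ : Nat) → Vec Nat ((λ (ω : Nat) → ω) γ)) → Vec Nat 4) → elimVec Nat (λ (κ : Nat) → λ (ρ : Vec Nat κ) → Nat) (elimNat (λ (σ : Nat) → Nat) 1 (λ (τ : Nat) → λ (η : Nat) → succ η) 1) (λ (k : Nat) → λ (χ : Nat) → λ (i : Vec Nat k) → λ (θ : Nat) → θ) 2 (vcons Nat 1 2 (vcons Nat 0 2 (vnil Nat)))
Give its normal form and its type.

normal form:
  λ (h : (r : (γ : Nat) → Vec Nat γ) → Vec Nat 4) → 2
inferred type:
  (h : (r : (γ : Nat) → Vec Nat γ) → Vec Nat 4) → Nat


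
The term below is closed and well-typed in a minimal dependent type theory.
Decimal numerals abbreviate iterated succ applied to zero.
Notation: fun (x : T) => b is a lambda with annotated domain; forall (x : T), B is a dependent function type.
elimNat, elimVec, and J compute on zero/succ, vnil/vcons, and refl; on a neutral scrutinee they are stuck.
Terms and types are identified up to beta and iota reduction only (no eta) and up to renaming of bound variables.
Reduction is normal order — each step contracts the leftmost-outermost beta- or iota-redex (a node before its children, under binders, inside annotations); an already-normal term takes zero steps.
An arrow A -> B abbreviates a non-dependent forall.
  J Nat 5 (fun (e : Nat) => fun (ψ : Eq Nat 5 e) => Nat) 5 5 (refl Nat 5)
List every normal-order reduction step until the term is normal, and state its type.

reduction (normal order):
  J Nat 5 (fun (e : Nat) => fun (ψ : Eq Nat 5 e) => Nat) 5 5 (refl Nat 5)
  ~> 5
type:
  Nat


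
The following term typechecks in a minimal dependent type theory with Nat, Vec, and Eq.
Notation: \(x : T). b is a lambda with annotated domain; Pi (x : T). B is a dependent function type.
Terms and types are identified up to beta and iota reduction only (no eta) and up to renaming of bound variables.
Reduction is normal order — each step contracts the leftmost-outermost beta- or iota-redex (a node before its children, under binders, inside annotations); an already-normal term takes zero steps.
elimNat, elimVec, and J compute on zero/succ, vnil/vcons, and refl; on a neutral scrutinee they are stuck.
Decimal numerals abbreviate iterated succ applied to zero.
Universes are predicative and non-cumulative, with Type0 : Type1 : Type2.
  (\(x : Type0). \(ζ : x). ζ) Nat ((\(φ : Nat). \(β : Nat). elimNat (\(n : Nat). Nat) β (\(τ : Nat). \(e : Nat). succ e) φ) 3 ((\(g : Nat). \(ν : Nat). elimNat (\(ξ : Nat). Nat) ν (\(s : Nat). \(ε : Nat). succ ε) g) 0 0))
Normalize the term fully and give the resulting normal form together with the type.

reduced normal form:
  3
the term's type:
  Nat
observation: 17 normal-order steps normalize the term, beginning with a beta-redex.


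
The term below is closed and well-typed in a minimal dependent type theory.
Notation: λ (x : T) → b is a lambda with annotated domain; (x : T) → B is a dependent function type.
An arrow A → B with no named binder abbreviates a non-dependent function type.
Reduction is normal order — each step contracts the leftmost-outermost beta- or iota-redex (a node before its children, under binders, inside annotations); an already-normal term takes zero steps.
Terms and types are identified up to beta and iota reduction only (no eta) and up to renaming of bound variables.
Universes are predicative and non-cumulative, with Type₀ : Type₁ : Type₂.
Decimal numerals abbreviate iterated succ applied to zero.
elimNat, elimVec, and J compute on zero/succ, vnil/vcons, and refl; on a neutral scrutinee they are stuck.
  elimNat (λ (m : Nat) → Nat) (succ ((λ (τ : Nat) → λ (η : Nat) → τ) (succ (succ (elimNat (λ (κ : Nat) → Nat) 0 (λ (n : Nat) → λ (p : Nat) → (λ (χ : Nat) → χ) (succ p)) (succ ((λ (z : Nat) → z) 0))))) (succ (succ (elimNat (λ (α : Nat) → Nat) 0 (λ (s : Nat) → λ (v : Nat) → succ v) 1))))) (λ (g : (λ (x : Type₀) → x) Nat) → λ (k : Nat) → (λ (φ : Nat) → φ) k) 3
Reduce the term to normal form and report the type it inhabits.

normal form:
  4
the term's type:
  Nat
observation: 22 normal-order steps normalize the term, beginning with an elimNat iota-redex.


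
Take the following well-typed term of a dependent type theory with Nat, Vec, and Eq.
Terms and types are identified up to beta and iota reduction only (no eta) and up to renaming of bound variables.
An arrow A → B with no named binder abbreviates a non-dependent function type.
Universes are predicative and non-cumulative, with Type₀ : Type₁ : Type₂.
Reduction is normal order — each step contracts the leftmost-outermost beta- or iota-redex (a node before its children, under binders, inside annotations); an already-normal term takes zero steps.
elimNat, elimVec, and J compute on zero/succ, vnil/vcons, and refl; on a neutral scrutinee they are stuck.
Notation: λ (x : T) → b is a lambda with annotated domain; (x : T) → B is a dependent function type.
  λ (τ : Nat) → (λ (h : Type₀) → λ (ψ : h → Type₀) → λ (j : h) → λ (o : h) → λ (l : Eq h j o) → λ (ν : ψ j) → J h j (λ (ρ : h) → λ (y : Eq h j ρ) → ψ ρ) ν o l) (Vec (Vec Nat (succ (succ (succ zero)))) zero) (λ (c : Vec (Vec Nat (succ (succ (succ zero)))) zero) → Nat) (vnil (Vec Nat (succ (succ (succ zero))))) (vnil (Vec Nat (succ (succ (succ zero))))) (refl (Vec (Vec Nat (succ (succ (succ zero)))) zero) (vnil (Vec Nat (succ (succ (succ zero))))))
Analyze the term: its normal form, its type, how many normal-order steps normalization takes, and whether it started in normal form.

normal form:
  λ (τ : Nat) → λ (h : Nat) → h
the term's type:
  Nat → Nat → Nat
steps to reach normal form (normal order): 7
started in normal form: no
first contracted redex: a beta-redex


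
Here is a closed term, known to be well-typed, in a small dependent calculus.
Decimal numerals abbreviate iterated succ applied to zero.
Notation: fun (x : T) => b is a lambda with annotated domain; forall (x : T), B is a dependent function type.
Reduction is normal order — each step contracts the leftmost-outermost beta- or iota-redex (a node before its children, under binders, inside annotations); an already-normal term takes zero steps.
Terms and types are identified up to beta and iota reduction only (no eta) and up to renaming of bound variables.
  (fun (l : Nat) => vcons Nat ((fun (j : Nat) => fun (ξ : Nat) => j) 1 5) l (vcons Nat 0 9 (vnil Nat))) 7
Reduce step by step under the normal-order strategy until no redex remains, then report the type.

normal-order reduction sequence:
  (fun (l : Nat) => vcons Nat ((fun (j : Nat) => fun (ξ : Nat) => j) 1 5) l (vcons Nat 0 9 (vnil Nat))) 7
  ~> vcons Nat ((fun (l : Nat) => fun (j : Nat) => l) 1 5) 7 (vcons Nat 0 9 (vnil Nat))
  ~> vcons Nat ((fun (l : Nat) => 1) 5) 7 (vcons Nat 0 9 (vnil Nat))
  ~> vcons Nat 1 7 (vcons Nat 0 9 (vnil Nat))
inferred type:
  Vec Nat 2


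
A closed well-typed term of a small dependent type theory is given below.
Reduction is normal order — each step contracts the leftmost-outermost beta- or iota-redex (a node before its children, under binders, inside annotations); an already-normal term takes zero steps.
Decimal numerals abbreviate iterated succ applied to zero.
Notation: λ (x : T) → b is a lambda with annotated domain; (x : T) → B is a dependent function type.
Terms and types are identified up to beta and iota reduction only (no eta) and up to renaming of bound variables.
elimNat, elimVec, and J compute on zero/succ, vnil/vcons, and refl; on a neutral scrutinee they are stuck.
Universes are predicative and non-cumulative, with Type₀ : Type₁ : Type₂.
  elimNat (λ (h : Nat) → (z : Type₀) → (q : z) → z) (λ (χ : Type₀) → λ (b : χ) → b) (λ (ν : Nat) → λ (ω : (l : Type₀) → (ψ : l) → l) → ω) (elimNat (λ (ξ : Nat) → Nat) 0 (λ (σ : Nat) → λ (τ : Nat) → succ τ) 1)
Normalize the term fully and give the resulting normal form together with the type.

reduced normal form:
  λ (h : Type₀) → λ (z : h) → z
inferred type:
  (h : Type₀) → (z : h) → h
observation: normalization takes exactly 8 steps under the normal-order strategy.


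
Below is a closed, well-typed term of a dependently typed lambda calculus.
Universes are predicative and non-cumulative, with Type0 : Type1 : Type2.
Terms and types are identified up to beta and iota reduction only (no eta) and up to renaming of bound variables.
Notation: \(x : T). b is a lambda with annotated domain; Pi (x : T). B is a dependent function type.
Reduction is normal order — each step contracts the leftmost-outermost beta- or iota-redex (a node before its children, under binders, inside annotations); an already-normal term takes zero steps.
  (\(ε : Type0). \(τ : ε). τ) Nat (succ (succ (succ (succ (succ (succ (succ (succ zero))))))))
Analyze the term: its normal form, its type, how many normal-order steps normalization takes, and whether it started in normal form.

resulting normal form:
  succ (succ (succ (succ (succ (succ (succ (succ zero)))))))
type:
  Nat
normal-order step count: 2
already normal: no
first redex: a beta-redex


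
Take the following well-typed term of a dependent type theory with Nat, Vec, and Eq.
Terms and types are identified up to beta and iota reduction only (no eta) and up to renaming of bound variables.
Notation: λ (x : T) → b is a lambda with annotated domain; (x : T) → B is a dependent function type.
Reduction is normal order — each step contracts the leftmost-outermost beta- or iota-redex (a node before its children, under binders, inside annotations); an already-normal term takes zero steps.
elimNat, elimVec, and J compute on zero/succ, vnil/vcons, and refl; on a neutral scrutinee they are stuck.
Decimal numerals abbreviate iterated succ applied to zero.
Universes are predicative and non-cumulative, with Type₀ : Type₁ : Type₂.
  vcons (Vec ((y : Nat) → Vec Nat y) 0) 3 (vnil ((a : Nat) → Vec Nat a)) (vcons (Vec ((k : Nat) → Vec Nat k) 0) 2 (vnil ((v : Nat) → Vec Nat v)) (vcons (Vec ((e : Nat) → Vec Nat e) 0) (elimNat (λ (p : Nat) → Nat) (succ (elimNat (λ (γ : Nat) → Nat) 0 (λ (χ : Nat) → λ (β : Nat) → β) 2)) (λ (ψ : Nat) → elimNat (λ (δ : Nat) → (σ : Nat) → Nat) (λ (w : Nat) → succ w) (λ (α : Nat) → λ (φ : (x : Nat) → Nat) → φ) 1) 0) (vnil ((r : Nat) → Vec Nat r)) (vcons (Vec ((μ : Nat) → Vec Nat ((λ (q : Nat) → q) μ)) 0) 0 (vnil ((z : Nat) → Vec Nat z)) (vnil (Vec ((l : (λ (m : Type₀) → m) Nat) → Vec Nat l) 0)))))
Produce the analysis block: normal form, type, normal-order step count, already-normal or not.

reduced normal form:
  vcons (Vec ((y : Nat) → Vec Nat y) 0) 3 (vnil ((a : Nat) → Vec Nat a)) (vcons (Vec ((k : Nat) → Vec Nat k) 0) 2 (vnil ((v : Nat) → Vec Nat v)) (vcons (Vec ((e : Nat) → Vec Nat e) 0) 1 (vnil ((p : Nat) → Vec Nat p)) (vcons (Vec ((γ : Nat) → Vec Nat γ) 0) 0 (vnil ((χ : Nat) → Vec Nat χ)) (vnil (Vec ((β : Nat) → Vec Nat β) 0)))))
the term's type:
  Vec (Vec ((y : Nat) → Vec Nat y) 0) 4
reduction steps (normal order): 10
term was already normal: no
first redex: an elimNat iota-redex


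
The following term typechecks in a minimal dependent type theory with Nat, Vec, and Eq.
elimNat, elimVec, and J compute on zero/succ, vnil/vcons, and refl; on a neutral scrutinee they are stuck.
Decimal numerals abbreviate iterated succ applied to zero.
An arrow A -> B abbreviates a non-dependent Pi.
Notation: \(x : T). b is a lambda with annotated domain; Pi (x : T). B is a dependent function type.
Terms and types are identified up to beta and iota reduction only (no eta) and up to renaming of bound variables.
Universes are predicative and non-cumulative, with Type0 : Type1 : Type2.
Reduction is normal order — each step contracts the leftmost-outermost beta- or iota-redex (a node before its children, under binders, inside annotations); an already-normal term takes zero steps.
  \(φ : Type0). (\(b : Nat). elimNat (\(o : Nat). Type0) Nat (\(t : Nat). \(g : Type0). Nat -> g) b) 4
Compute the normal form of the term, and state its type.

normal form:
  \(φ : Type0). Nat -> Nat -> Nat -> Nat -> Nat
inferred type:
  Type0 -> Type0
observation: 14 normal-order steps normalize the term, beginning with a beta-redex.


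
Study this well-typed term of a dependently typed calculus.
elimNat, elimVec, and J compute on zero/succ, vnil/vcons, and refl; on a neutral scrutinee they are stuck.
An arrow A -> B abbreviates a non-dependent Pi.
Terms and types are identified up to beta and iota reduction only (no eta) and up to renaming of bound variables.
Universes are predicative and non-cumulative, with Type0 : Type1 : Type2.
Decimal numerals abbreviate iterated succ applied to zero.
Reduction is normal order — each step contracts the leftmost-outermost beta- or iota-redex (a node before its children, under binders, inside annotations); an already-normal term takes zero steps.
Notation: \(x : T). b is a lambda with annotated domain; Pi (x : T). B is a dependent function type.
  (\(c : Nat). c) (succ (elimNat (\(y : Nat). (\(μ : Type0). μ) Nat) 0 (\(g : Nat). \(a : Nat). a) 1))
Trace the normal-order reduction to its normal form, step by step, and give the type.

normal-order reduction sequence:
  (\(c : Nat). c) (succ (elimNat (\(y : Nat). (\(μ : Type0). μ) Nat) 0 (\(g : Nat). \(a : Nat). a) 1))
  ~> succ (elimNat (\(c : Nat). (\(y : Type0). y) Nat) 0 (\(μ : Nat). \(g : Nat). g) 1)
  ~> succ ((\(c : Nat). \(y : Nat). y) 0 (elimNat (\(μ : Nat). (\(g : Type0). g) Nat) 0 (\(a : Nat). \(x : Nat). x) 0))
  ~> succ ((\(c : Nat). c) (elimNat (\(y : Nat). (\(μ : Type0). μ) Nat) 0 (\(g : Nat). \(a : Nat). a) 0))
  ~> succ (elimNat (\(c : Nat). (\(y : Type0). y) Nat) 0 (\(μ : Nat). \(g : Nat). g) 0)
  ~> 1
inferred type:
  Nat


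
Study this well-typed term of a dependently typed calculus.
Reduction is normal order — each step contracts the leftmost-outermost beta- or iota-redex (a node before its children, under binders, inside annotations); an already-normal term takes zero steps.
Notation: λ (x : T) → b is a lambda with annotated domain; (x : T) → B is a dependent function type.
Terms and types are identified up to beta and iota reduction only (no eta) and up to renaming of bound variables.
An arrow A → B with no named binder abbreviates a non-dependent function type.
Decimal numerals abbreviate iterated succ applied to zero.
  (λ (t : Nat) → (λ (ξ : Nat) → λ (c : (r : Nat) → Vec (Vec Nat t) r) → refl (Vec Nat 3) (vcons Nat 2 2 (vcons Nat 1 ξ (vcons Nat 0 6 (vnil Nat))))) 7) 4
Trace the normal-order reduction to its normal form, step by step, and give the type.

normal-order reduction sequence:
  (λ (t : Nat) → (λ (ξ : Nat) → λ (c : (r : Nat) → Vec (Vec Nat t) r) → refl (Vec Nat 3) (vcons Nat 2 2 (vcons Nat 1 ξ (vcons Nat 0 6 (vnil Nat))))) 7) 4
  ~> (λ (t : Nat) → λ (ξ : (c : Nat) → Vec (Vec Nat 4) c) → refl (Vec Nat 3) (vcons Nat 2 2 (vcons Nat 1 t (vcons Nat 0 6 (vnil Nat))))) 7
  ~> λ (t : (ξ : Nat) → Vec (Vec Nat 4) ξ) → refl (Vec Nat 3) (vcons Nat 2 2 (vcons Nat 1 7 (vcons Nat 0 6 (vnil Nat))))
type:
  ((t : Nat) → Vec (Vec Nat 4) t) → Eq (Vec Nat 3) (vcons Nat 2 2 (vcons Nat 1 7 (vcons Nat 0 6 (vnil Nat)))) (vcons Nat 2 2 (vcons Nat 1 7 (vcons Nat 0 6 (vnil Nat))))


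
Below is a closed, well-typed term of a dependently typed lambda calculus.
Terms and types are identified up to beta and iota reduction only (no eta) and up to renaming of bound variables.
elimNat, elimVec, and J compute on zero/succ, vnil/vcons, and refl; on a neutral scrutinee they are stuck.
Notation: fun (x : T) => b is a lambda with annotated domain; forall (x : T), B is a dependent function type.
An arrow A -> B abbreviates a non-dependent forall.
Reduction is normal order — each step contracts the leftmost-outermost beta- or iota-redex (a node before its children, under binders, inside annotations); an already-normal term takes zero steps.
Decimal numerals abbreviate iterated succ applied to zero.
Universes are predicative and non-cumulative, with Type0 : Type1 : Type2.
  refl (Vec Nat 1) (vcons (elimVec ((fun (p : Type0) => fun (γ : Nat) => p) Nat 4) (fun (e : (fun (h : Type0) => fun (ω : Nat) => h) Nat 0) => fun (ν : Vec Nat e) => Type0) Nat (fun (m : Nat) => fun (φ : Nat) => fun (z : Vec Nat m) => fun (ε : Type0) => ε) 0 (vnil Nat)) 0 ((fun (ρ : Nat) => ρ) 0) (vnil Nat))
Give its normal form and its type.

normal form:
  refl (Vec Nat 1) (vcons Nat 0 0 (vnil Nat))
inferred type:
  Eq (Vec Nat 1) (vcons Nat 0 0 (vnil Nat)) (vcons Nat 0 0 (vnil Nat))
observation: 2 normal-order steps normalize the term, beginning with an elimVec iota-redex.


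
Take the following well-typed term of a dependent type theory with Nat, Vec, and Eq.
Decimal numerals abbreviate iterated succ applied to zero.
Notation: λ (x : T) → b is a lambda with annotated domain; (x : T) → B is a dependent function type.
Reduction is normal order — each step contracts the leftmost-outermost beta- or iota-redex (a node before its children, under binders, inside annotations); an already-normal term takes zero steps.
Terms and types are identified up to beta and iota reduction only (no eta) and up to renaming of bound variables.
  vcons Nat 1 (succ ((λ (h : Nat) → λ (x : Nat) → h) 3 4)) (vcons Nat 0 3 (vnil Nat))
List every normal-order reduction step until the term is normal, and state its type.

reduction (normal order):
  vcons Nat 1 (succ ((λ (h : Nat) → λ (x : Nat) → h) 3 4)) (vcons Nat 0 3 (vnil Nat))
  ~> vcons Nat 1 (succ ((λ (h : Nat) → 3) 4)) (vcons Nat 0 3 (vnil Nat))
  ~> vcons Nat 1 4 (vcons Nat 0 3 (vnil Nat))
the term's type:
  Vec Nat 2


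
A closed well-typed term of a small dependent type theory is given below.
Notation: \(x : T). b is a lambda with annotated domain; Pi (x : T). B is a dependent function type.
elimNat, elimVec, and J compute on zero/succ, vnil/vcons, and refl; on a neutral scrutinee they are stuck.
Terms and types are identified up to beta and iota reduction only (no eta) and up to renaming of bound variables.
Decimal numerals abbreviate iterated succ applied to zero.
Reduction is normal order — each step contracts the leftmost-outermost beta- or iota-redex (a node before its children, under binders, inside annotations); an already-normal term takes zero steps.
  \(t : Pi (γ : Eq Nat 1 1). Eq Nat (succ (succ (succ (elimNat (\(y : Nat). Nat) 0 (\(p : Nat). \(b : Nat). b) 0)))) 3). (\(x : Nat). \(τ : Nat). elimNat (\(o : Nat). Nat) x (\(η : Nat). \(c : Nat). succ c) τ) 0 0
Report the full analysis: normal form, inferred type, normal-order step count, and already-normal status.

resulting normal form:
  \(t : Pi (γ : Eq Nat 1 1). Eq Nat 3 3). 0
type:
  Pi (t : Pi (γ : Eq Nat 1 1). Eq Nat 3 3). Nat
reduction steps (normal order): 4
started in normal form: no
first redex: an elimNat iota-redex


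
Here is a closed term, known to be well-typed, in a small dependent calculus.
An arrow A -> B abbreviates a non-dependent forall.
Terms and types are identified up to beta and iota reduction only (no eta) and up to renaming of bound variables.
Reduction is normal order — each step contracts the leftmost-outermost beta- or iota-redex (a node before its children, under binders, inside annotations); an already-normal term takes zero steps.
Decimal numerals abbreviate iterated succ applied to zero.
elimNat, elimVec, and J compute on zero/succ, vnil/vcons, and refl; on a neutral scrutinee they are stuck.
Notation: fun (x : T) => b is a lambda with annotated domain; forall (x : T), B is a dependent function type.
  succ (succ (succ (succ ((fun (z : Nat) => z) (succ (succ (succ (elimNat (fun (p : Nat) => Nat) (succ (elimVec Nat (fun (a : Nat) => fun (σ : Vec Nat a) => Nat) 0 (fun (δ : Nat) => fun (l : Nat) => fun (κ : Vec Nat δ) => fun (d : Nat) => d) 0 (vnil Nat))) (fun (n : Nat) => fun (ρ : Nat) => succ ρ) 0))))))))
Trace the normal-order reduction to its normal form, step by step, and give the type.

reduction (normal order):
  succ (succ (succ (succ ((fun (z : Nat) => z) (succ (succ (succ (elimNat (fun (p : Nat) => Nat) (succ (elimVec Nat (fun (a : Nat) => fun (σ : Vec Nat a) => Nat) 0 (fun (δ : Nat) => fun (l : Nat) => fun (κ : Vec Nat δ) => fun (d : Nat) => d) 0 (vnil Nat))) (fun (n : Nat) => fun (ρ : Nat) => succ ρ) 0))))))))
  ~> succ (succ (succ (succ (succ (succ (succ (elimNat (fun (z : Nat) => Nat) (succ (elimVec Nat (fun (p : Nat) => fun (a : Vec Nat p) => Nat) 0 (fun (σ : Nat) => fun (δ : Nat) => fun (l : Vec Nat σ) => fun (κ : Nat) => κ) 0 (vnil Nat))) (fun (d : Nat) => fun (n : Nat) => succ n) 0)))))))
  ~> succ (succ (succ (succ (succ (succ (succ (succ (elimVec Nat (fun (z : Nat) => fun (p : Vec Nat z) => Nat) 0 (fun (a : Nat) => fun (σ : Nat) => fun (δ : Vec Nat a) => fun (l : Nat) => l) 0 (vnil Nat)))))))))
  ~> 8
type:
  Nat


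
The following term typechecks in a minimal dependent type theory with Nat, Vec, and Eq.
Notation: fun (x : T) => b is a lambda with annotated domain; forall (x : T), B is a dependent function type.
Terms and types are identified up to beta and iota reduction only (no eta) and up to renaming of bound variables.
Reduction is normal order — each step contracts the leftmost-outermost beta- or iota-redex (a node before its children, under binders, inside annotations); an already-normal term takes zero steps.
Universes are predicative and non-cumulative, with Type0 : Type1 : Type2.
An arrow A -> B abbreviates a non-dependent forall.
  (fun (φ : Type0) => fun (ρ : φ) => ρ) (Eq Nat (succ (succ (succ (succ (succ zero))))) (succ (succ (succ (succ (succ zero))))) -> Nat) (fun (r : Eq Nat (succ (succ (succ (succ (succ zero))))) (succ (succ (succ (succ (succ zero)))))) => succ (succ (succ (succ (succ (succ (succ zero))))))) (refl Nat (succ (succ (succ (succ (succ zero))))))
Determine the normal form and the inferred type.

normal form:
  succ (succ (succ (succ (succ (succ (succ zero))))))
type:
  Nat


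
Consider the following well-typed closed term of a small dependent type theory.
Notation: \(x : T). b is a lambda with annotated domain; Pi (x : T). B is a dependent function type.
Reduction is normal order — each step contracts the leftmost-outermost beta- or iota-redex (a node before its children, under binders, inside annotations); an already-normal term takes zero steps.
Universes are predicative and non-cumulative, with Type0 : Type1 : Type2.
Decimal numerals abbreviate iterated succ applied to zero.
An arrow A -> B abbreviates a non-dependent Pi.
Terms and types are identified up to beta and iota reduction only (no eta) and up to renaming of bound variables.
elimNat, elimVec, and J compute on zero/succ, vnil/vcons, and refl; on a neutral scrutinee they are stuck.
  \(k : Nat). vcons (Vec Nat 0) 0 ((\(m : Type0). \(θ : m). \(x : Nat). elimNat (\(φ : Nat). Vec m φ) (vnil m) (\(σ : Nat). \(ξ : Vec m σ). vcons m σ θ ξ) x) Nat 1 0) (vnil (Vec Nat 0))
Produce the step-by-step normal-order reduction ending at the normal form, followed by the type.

normal-order reduction:
  \(k : Nat). vcons (Vec Nat 0) 0 ((\(m : Type0). \(θ : m). \(x : Nat). elimNat (\(φ : Nat). Vec m φ) (vnil m) (\(σ : Nat). \(ξ : Vec m σ). vcons m σ θ ξ) x) Nat 1 0) (vnil (Vec Nat 0))
  ~> \(k : Nat). vcons (Vec Nat 0) 0 ((\(m : Nat). \(θ : Nat). elimNat (\(x : Nat). Vec Nat x) (vnil Nat) (\(φ : Nat). \(σ : Vec Nat φ). vcons Nat φ m σ) θ) 1 0) (vnil (Vec Nat 0))
  ~> \(k : Nat). vcons (Vec Nat 0) 0 ((\(m : Nat). elimNat (\(θ : Nat). Vec Nat θ) (vnil Nat) (\(x : Nat). \(φ : Vec Nat x). vcons Nat x 1 φ) m) 0) (vnil (Vec Nat 0))
  ~> \(k : Nat). vcons (Vec Nat 0) 0 (elimNat (\(m : Nat). Vec Nat m) (vnil Nat) (\(θ : Nat). \(x : Vec Nat θ). vcons Nat θ 1 x) 0) (vnil (Vec Nat 0))
  ~> \(k : Nat). vcons (Vec Nat 0) 0 (vnil Nat) (vnil (Vec Nat 0))
type:
  Nat -> Vec (Vec Nat 0) 1


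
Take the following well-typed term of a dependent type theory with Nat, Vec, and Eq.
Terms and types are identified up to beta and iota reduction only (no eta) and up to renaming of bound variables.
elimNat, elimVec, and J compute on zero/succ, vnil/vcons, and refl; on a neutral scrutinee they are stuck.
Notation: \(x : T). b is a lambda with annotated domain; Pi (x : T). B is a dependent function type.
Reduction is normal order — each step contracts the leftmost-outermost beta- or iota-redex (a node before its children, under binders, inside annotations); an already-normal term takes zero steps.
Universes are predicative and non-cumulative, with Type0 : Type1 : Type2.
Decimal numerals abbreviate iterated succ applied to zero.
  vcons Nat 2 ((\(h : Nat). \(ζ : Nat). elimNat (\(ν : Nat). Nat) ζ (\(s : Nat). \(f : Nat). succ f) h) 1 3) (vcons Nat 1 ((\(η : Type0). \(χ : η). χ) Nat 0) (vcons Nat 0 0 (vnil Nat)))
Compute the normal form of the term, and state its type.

reduced normal form:
  vcons Nat 2 4 (vcons Nat 1 0 (vcons Nat 0 0 (vnil Nat)))
type:
  Vec Nat 3
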